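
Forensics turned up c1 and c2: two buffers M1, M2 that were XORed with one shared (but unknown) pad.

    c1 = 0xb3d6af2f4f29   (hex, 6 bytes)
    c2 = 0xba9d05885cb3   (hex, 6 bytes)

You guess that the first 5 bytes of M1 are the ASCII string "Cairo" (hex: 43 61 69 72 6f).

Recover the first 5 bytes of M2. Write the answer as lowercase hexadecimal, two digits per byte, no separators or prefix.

First, c1 ⊕ c2 = (M1 ⊕ K) ⊕ (M2 ⊕ K) = M1 ⊕ M2, so the key drops out. Then M2 = (M1 ⊕ M2) ⊕ M1 over the first 5 bytes.
byte 0: (b3 ⊕ ba) ⊕ 43 = 09 ⊕ 43 = 4a
byte 1: (d6 ⊕ 9d) ⊕ 61 = 4b ⊕ 61 = 2a
byte 2: (af ⊕ 05) ⊕ 69 = aa ⊕ 69 = c3
byte 3: (2f ⊕ 88) ⊕ 72 = a7 ⊕ 72 = d5
byte 4: (4f ⊕ 5c) ⊕ 6f = 13 ⊕ 6f = 7c

4a2ac3d57c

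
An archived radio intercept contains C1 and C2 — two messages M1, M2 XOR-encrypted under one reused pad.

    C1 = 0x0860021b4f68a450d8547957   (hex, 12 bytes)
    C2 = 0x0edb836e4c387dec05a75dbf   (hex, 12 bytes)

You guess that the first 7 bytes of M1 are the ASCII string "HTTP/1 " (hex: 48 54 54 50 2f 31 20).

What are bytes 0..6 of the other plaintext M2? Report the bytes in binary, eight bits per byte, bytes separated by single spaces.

First, C1 ⊕ C2 = (M1 ⊕ K) ⊕ (M2 ⊕ K) = M1 ⊕ M2, so the key drops out. Then M2 = (M1 ⊕ M2) ⊕ M1 over the first 7 bytes.
byte 0: (08 xor 0e) xor 48 = 06 xor 48 = 4e
byte 1: (60 xor db) xor 54 = bb xor 54 = ef
byte 2: (02 xor 83) xor 54 = 81 xor 54 = d5
byte 3: (1b xor 6e) xor 50 = 75 xor 50 = 25
byte 4: (4f xor 4c) xor 2f = 03 xor 2f = 2c
byte 5: (68 xor 38) xor 31 = 50 xor 31 = 61
byte 6: (a4 xor 7d) xor 20 = d9 xor 20 = f9

01001110 11101111 11010101 00100101 00101100 01100001 11111001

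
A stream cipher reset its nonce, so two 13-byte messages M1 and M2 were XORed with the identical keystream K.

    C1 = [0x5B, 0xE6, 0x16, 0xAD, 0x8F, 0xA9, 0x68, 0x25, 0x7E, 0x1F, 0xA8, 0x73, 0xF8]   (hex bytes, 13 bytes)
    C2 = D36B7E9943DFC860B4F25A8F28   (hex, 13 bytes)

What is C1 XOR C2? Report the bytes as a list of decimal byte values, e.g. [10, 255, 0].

[136, 141, 104, 52, 204, 118, 160, 69, 202, 237, 242, 252, 208]

C1 ⊕ C2 = (M1 ⊕ K) ⊕ (M2 ⊕ K) = M1 ⊕ M2 — the shared key cancels under XOR.
5b ⊕ d3 = 88
e6 ⊕ 6b = 8d
16 ⊕ 7e = 68
ad ⊕ 99 = 34
8f ⊕ 43 = cc
a9 ⊕ df = 76
68 ⊕ c8 = a0
25 ⊕ 60 = 45
7e ⊕ b4 = ca
1f ⊕ f2 = ed
a8 ⊕ 5a = f2
73 ⊕ 8f = fc
f8 ⊕ 28 = d0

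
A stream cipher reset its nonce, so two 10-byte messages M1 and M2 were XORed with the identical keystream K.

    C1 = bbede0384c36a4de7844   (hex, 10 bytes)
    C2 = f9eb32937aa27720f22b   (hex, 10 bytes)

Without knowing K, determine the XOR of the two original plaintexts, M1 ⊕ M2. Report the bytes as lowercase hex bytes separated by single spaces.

42 06 d2 ab 36 94 d3 fe 8a 6f

C1 ⊕ C2 = (M1 ⊕ K) ⊕ (M2 ⊕ K) = M1 ⊕ M2 — the shared key cancels under XOR.
10111011 ^ 11111001 = 01000010
11101101 ^ 11101011 = 00000110
11100000 ^ 00110010 = 11010010
00111000 ^ 10010011 = 10101011
01001100 ^ 01111010 = 00110110
00110110 ^ 10100010 = 10010100
10100100 ^ 01110111 = 11010011
11011110 ^ 00100000 = 11111110
01111000 ^ 11110010 = 10001010
01000100 ^ 00101011 = 01101111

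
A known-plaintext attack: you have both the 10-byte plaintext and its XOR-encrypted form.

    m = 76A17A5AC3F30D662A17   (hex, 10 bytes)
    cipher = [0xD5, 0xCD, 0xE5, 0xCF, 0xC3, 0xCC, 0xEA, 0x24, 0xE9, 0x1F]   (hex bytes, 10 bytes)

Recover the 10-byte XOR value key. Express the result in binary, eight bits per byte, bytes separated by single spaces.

Since cipher = m ⊕ key, XORing both sides with m gives key = m ⊕ cipher.
76 XOR d5 = a3
a1 XOR cd = 6c
7a XOR e5 = 9f
5a XOR cf = 95
c3 XOR c3 = 00
f3 XOR cc = 3f
0d XOR ea = e7
66 XOR 24 = 42
2a XOR e9 = c3
17 XOR 1f = 08

10100011 01101100 10011111 10010101 00000000 00111111 11100111 01000010 11000011 00001000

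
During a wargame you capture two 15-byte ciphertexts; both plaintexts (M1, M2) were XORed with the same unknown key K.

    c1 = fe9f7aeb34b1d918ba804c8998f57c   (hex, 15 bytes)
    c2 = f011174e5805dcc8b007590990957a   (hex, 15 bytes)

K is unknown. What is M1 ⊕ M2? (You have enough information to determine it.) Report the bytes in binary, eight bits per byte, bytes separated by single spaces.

00001110 10001110 01101101 10100101 01101100 10110100 00000101 11010000 00001010 10000111 00010101 10000000 00001000 01100000 00000110

c1 ⊕ c2 = (M1 ⊕ K) ⊕ (M2 ⊕ K) = M1 ⊕ M2 — the shared key cancels under XOR.
11111110 ^ 11110000 = 00001110
10011111 ^ 00010001 = 10001110
01111010 ^ 00010111 = 01101101
11101011 ^ 01001110 = 10100101
00110100 ^ 01011000 = 01101100
10110001 ^ 00000101 = 10110100
11011001 ^ 11011100 = 00000101
00011000 ^ 11001000 = 11010000
10111010 ^ 10110000 = 00001010
10000000 ^ 00000111 = 10000111
01001100 ^ 01011001 = 00010101
10001001 ^ 00001001 = 10000000
10011000 ^ 10010000 = 00001000
11110101 ^ 10010101 = 01100000
01111100 ^ 01111010 = 00000110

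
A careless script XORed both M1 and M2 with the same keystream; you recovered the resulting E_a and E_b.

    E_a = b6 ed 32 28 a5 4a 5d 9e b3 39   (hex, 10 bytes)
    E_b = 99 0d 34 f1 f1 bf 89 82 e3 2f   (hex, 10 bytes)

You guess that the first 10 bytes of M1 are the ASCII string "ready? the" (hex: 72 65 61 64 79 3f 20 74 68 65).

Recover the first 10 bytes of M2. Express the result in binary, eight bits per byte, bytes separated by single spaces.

01011101 10000101 01100111 10111101 00101101 11001010 11110100 01101000 00111000 01110011

First, E_a ⊕ E_b = (M1 ⊕ K) ⊕ (M2 ⊕ K) = M1 ⊕ M2, so the key drops out. Then M2 = (M1 ⊕ M2) ⊕ M1 over the first 10 bytes.
byte 0: (b6 ^ 99) ^ 72 = 2f ^ 72 = 5d
byte 1: (ed ^ 0d) ^ 65 = e0 ^ 65 = 85
byte 2: (32 ^ 34) ^ 61 = 06 ^ 61 = 67
byte 3: (28 ^ f1) ^ 64 = d9 ^ 64 = bd
byte 4: (a5 ^ f1) ^ 79 = 54 ^ 79 = 2d
byte 5: (4a ^ bf) ^ 3f = f5 ^ 3f = ca
byte 6: (5d ^ 89) ^ 20 = d4 ^ 20 = f4
byte 7: (9e ^ 82) ^ 74 = 1c ^ 74 = 68
byte 8: (b3 ^ e3) ^ 68 = 50 ^ 68 = 38
byte 9: (39 ^ 2f) ^ 65 = 16 ^ 65 = 73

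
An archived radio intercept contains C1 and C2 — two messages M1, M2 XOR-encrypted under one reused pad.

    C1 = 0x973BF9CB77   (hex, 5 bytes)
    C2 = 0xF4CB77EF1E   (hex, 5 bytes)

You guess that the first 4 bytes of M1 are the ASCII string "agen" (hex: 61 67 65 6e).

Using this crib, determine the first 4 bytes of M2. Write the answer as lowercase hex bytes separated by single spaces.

First, C1 ⊕ C2 = (M1 ⊕ K) ⊕ (M2 ⊕ K) = M1 ⊕ M2, so the key drops out. Then M2 = (M1 ⊕ M2) ⊕ M1 over the first 4 bytes.
byte 0: (97 xor f4) xor 61 = 63 xor 61 = 02
byte 1: (3b xor cb) xor 67 = f0 xor 67 = 97
byte 2: (f9 xor 77) xor 65 = 8e xor 65 = eb
byte 3: (cb xor ef) xor 6e = 24 xor 6e = 4a

02 97 eb 4a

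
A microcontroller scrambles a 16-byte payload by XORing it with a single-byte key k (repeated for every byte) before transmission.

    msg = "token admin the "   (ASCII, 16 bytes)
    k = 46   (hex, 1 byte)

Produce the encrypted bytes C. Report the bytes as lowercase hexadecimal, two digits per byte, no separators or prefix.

The 1-byte key repeats, so the effective keystream is 46 46 46 46 46 46 46 46 46 46 46 46 46 46 46 46.
byte 0: 74 XOR 46 = 32
byte 1: 6f XOR 46 = 29
byte 2: 6b XOR 46 = 2d
byte 3: 65 XOR 46 = 23
byte 4: 6e XOR 46 = 28
byte 5: 20 XOR 46 = 66
byte 6: 61 XOR 46 = 27
byte 7: 64 XOR 46 = 22
byte 8: 6d XOR 46 = 2b
byte 9: 69 XOR 46 = 2f
byte 10: 6e XOR 46 = 28
byte 11: 20 XOR 46 = 66
byte 12: 74 XOR 46 = 32
byte 13: 68 XOR 46 = 2e
byte 14: 65 XOR 46 = 23
byte 15: 20 XOR 46 = 66

32292d23286627222b2f2866322e2366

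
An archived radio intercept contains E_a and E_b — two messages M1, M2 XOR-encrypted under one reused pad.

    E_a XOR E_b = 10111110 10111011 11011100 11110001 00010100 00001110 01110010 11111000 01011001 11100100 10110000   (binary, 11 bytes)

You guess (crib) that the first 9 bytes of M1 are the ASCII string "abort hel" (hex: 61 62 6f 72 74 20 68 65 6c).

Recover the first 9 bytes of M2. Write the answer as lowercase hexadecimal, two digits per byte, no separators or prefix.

Since E_a ⊕ E_b = M1 ⊕ M2, XORing with the guessed M1 bytes yields the corresponding M2 bytes: M2 = (E_a ⊕ E_b) ⊕ M1.
byte 0: be ⊕ 61 = df
byte 1: bb ⊕ 62 = d9
byte 2: dc ⊕ 6f = b3
byte 3: f1 ⊕ 72 = 83
byte 4: 14 ⊕ 74 = 60
byte 5: 0e ⊕ 20 = 2e
byte 6: 72 ⊕ 68 = 1a
byte 7: f8 ⊕ 65 = 9d
byte 8: 59 ⊕ 6c = 35

dfd9b383602e1a9d35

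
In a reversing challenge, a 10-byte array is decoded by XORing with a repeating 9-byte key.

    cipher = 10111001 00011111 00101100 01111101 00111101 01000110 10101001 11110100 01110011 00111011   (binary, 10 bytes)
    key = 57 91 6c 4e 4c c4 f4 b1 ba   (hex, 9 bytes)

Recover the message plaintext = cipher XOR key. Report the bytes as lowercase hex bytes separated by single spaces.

ee 8e 40 33 71 82 5d 45 c9 6c

The 9-byte key repeats, so the effective keystream is 57 91 6c 4e 4c c4 f4 b1 ba 57.
byte 0: 10111001 XOR 01010111 = 11101110
byte 1: 00011111 XOR 10010001 = 10001110
byte 2: 00101100 XOR 01101100 = 01000000
byte 3: 01111101 XOR 01001110 = 00110011
byte 4: 00111101 XOR 01001100 = 01110001
byte 5: 01000110 XOR 11000100 = 10000010
byte 6: 10101001 XOR 11110100 = 01011101
byte 7: 11110100 XOR 10110001 = 01000101
byte 8: 01110011 XOR 10111010 = 11001001
byte 9: 00111011 XOR 01010111 = 01101100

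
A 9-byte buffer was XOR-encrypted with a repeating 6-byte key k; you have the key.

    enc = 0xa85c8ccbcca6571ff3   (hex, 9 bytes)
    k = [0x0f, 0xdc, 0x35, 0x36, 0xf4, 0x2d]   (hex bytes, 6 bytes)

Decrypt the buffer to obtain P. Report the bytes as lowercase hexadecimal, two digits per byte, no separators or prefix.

The 6-byte key repeats, so the effective keystream is 0f dc 35 36 f4 2d 0f dc 35.
byte 0: a8 ⊕ 0f = a7
byte 1: 5c ⊕ dc = 80
byte 2: 8c ⊕ 35 = b9
byte 3: cb ⊕ 36 = fd
byte 4: cc ⊕ f4 = 38
byte 5: a6 ⊕ 2d = 8b
byte 6: 57 ⊕ 0f = 58
byte 7: 1f ⊕ dc = c3
byte 8: f3 ⊕ 35 = c6

a780b9fd388b58c3c6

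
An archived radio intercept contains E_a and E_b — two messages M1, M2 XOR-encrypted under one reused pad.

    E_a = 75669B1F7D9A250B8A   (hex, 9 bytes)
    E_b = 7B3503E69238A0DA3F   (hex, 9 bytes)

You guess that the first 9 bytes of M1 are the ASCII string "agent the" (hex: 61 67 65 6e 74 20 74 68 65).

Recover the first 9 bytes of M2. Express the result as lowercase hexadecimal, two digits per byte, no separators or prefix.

6f34fd979b82f1b9d0

First, E_a ⊕ E_b = (M1 ⊕ K) ⊕ (M2 ⊕ K) = M1 ⊕ M2, so the key drops out. Then M2 = (M1 ⊕ M2) ⊕ M1 over the first 9 bytes.
byte 0: (75 ^ 7b) ^ 61 = 0e ^ 61 = 6f
byte 1: (66 ^ 35) ^ 67 = 53 ^ 67 = 34
byte 2: (9b ^ 03) ^ 65 = 98 ^ 65 = fd
byte 3: (1f ^ e6) ^ 6e = f9 ^ 6e = 97
byte 4: (7d ^ 92) ^ 74 = ef ^ 74 = 9b
byte 5: (9a ^ 38) ^ 20 = a2 ^ 20 = 82
byte 6: (25 ^ a0) ^ 74 = 85 ^ 74 = f1
byte 7: (0b ^ da) ^ 68 = d1 ^ 68 = b9
byte 8: (8a ^ 3f) ^ 65 = b5 ^ 65 = d0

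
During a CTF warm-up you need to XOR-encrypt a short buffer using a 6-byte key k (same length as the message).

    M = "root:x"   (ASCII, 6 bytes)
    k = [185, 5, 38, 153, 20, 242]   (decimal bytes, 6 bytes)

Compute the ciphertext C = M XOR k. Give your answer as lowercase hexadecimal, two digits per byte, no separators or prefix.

cb6a49ed2e8a

XOR is its own inverse, so applying the key byte-wise gives the result directly.
72 xor b9 = cb
6f xor 05 = 6a
6f xor 26 = 49
74 xor 99 = ed
3a xor 14 = 2e
78 xor f2 = 8a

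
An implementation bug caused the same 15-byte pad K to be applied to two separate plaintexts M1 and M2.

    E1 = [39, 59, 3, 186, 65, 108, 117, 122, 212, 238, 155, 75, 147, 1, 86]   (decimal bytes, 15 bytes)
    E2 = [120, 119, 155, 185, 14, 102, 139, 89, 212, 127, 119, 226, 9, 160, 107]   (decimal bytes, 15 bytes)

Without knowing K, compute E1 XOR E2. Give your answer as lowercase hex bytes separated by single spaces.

E1 ⊕ E2 = (M1 ⊕ K) ⊕ (M2 ⊕ K) = M1 ⊕ M2 — the shared key cancels under XOR.
27 xor 78 = 5f
3b xor 77 = 4c
03 xor 9b = 98
ba xor b9 = 03
41 xor 0e = 4f
6c xor 66 = 0a
75 xor 8b = fe
7a xor 59 = 23
d4 xor d4 = 00
ee xor 7f = 91
9b xor 77 = ec
4b xor e2 = a9
93 xor 09 = 9a
01 xor a0 = a1
56 xor 6b = 3d

5f 4c 98 03 4f 0a fe 23 00 91 ec a9 9a a1 3d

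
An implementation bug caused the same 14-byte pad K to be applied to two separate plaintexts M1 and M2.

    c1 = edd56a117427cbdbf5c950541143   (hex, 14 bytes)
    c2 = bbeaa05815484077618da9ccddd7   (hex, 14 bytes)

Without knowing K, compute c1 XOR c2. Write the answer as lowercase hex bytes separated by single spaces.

c1 ⊕ c2 = (M1 ⊕ K) ⊕ (M2 ⊕ K) = M1 ⊕ M2 — the shared key cancels under XOR.
ed ^ bb = 56
d5 ^ ea = 3f
6a ^ a0 = ca
11 ^ 58 = 49
74 ^ 15 = 61
27 ^ 48 = 6f
cb ^ 40 = 8b
db ^ 77 = ac
f5 ^ 61 = 94
c9 ^ 8d = 44
50 ^ a9 = f9
54 ^ cc = 98
11 ^ dd = cc
43 ^ d7 = 94

56 3f ca 49 61 6f 8b ac 94 44 f9 98 cc 94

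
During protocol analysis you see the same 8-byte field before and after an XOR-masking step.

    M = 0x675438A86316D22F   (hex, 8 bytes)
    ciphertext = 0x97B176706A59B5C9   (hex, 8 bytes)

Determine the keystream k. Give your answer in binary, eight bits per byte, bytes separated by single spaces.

11110000 11100101 01001110 11011000 00001001 01001111 01100111 11100110

Since ciphertext = M ⊕ k, XORing both sides with M gives k = M ⊕ ciphertext.
67 ⊕ 97 = f0
54 ⊕ b1 = e5
38 ⊕ 76 = 4e
a8 ⊕ 70 = d8
63 ⊕ 6a = 09
16 ⊕ 59 = 4f
d2 ⊕ b5 = 67
2f ⊕ c9 = e6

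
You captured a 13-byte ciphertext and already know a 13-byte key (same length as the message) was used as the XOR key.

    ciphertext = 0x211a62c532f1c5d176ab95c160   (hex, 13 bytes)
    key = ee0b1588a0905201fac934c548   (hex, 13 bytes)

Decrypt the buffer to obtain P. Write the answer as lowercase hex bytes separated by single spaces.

XOR is its own inverse, so applying the key byte-wise gives the result directly.
21 ^ ee = cf
1a ^ 0b = 11
62 ^ 15 = 77
c5 ^ 88 = 4d
32 ^ a0 = 92
f1 ^ 90 = 61
c5 ^ 52 = 97
d1 ^ 01 = d0
76 ^ fa = 8c
ab ^ c9 = 62
95 ^ 34 = a1
c1 ^ c5 = 04
60 ^ 48 = 28

cf 11 77 4d 92 61 97 d0 8c 62 a1 04 28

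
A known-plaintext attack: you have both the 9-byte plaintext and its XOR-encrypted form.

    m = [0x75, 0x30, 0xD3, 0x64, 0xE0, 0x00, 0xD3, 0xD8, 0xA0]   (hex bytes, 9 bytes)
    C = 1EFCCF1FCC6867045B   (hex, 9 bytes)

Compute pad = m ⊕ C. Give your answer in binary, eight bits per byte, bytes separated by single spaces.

01101011 11001100 00011100 01111011 00101100 01101000 10110100 11011100 11111011

Since C = m ⊕ pad, XORing both sides with m gives pad = m ⊕ C.
75 XOR 1e = 6b
30 XOR fc = cc
d3 XOR cf = 1c
64 XOR 1f = 7b
e0 XOR cc = 2c
00 XOR 68 = 68
d3 XOR 67 = b4
d8 XOR 04 = dc
a0 XOR 5b = fb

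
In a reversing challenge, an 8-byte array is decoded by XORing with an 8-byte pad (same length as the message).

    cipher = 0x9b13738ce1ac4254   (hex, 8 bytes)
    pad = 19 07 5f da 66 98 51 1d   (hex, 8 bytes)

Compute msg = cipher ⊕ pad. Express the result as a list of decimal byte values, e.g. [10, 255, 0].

byte 0: 10011011 ^ 00011001 = 10000010
byte 1: 00010011 ^ 00000111 = 00010100
byte 2: 01110011 ^ 01011111 = 00101100
byte 3: 10001100 ^ 11011010 = 01010110
byte 4: 11100001 ^ 01100110 = 10000111
byte 5: 10101100 ^ 10011000 = 00110100
byte 6: 01000010 ^ 01010001 = 00010011
byte 7: 01010100 ^ 00011101 = 01001001

[130, 20, 44, 86, 135, 52, 19, 73]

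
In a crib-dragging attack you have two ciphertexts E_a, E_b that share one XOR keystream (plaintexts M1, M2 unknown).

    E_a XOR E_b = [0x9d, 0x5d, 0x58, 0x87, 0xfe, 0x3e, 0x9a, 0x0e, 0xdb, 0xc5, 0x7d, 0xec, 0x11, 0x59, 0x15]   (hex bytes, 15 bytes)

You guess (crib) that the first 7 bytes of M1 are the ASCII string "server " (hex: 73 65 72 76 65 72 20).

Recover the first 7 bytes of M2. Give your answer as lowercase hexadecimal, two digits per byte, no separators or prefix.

ee382af19b4cba

Since E_a ⊕ E_b = M1 ⊕ M2, XORing with the guessed M1 bytes yields the corresponding M2 bytes: M2 = (E_a ⊕ E_b) ⊕ M1.
byte 0: 9d ⊕ 73 = ee
byte 1: 5d ⊕ 65 = 38
byte 2: 58 ⊕ 72 = 2a
byte 3: 87 ⊕ 76 = f1
byte 4: fe ⊕ 65 = 9b
byte 5: 3e ⊕ 72 = 4c
byte 6: 9a ⊕ 20 = ba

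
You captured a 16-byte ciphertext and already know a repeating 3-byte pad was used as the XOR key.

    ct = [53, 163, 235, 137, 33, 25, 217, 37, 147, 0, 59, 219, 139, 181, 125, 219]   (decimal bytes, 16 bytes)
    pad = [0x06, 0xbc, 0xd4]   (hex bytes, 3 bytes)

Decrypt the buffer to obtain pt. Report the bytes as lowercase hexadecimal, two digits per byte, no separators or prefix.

The 3-byte key repeats, so the effective keystream is 06 bc d4 06 bc d4 06 bc d4 06 bc d4 06 bc d4 06.
byte 0: 35 ^ 06 = 33
byte 1: a3 ^ bc = 1f
byte 2: eb ^ d4 = 3f
byte 3: 89 ^ 06 = 8f
byte 4: 21 ^ bc = 9d
byte 5: 19 ^ d4 = cd
byte 6: d9 ^ 06 = df
byte 7: 25 ^ bc = 99
byte 8: 93 ^ d4 = 47
byte 9: 00 ^ 06 = 06
byte 10: 3b ^ bc = 87
byte 11: db ^ d4 = 0f
byte 12: 8b ^ 06 = 8d
byte 13: b5 ^ bc = 09
byte 14: 7d ^ d4 = a9
byte 15: db ^ 06 = dd

331f3f8f9dcddf994706870f8d09a9dd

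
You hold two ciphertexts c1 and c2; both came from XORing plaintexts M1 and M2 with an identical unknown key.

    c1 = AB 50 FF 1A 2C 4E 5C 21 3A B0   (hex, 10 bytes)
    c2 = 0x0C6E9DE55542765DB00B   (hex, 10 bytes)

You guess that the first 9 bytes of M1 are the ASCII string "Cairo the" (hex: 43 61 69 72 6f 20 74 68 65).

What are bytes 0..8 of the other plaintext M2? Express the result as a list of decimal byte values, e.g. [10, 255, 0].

First, c1 ⊕ c2 = (M1 ⊕ K) ⊕ (M2 ⊕ K) = M1 ⊕ M2, so the key drops out. Then M2 = (M1 ⊕ M2) ⊕ M1 over the first 9 bytes.
byte 0: (ab ⊕ 0c) ⊕ 43 = a7 ⊕ 43 = e4
byte 1: (50 ⊕ 6e) ⊕ 61 = 3e ⊕ 61 = 5f
byte 2: (ff ⊕ 9d) ⊕ 69 = 62 ⊕ 69 = 0b
byte 3: (1a ⊕ e5) ⊕ 72 = ff ⊕ 72 = 8d
byte 4: (2c ⊕ 55) ⊕ 6f = 79 ⊕ 6f = 16
byte 5: (4e ⊕ 42) ⊕ 20 = 0c ⊕ 20 = 2c
byte 6: (5c ⊕ 76) ⊕ 74 = 2a ⊕ 74 = 5e
byte 7: (21 ⊕ 5d) ⊕ 68 = 7c ⊕ 68 = 14
byte 8: (3a ⊕ b0) ⊕ 65 = 8a ⊕ 65 = ef

[228, 95, 11, 141, 22, 44, 94, 20, 239]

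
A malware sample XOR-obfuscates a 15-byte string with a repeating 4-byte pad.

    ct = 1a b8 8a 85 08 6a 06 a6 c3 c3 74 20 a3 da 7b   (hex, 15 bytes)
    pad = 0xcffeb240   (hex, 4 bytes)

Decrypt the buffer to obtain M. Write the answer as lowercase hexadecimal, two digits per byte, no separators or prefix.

d54638c5c794b4e60c3dc6606c24c9

The 4-byte key repeats, so the effective keystream is cf fe b2 40 cf fe b2 40 cf fe b2 40 cf fe b2.
byte 0:  26 ^ 207 = 213
byte 1: 184 ^ 254 =  70
byte 2: 138 ^ 178 =  56
byte 3: 133 ^  64 = 197
byte 4:   8 ^ 207 = 199
byte 5: 106 ^ 254 = 148
byte 6:   6 ^ 178 = 180
byte 7: 166 ^  64 = 230
byte 8: 195 ^ 207 =  12
byte 9: 195 ^ 254 =  61
byte 10: 116 ^ 178 = 198
byte 11:  32 ^  64 =  96
byte 12: 163 ^ 207 = 108
byte 13: 218 ^ 254 =  36
byte 14: 123 ^ 178 = 201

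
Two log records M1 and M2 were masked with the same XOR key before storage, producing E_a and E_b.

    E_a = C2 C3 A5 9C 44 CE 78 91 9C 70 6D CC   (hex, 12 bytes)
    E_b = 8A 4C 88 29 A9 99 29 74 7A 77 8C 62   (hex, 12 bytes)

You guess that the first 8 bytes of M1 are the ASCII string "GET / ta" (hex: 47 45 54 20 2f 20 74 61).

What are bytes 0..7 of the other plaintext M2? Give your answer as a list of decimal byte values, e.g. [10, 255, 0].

[15, 202, 121, 149, 194, 119, 37, 132]

First, E_a ⊕ E_b = (M1 ⊕ K) ⊕ (M2 ⊕ K) = M1 ⊕ M2, so the key drops out. Then M2 = (M1 ⊕ M2) ⊕ M1 over the first 8 bytes.
byte 0: (c2 ⊕ 8a) ⊕ 47 = 48 ⊕ 47 = 0f
byte 1: (c3 ⊕ 4c) ⊕ 45 = 8f ⊕ 45 = ca
byte 2: (a5 ⊕ 88) ⊕ 54 = 2d ⊕ 54 = 79
byte 3: (9c ⊕ 29) ⊕ 20 = b5 ⊕ 20 = 95
byte 4: (44 ⊕ a9) ⊕ 2f = ed ⊕ 2f = c2
byte 5: (ce ⊕ 99) ⊕ 20 = 57 ⊕ 20 = 77
byte 6: (78 ⊕ 29) ⊕ 74 = 51 ⊕ 74 = 25
byte 7: (91 ⊕ 74) ⊕ 61 = e5 ⊕ 61 = 84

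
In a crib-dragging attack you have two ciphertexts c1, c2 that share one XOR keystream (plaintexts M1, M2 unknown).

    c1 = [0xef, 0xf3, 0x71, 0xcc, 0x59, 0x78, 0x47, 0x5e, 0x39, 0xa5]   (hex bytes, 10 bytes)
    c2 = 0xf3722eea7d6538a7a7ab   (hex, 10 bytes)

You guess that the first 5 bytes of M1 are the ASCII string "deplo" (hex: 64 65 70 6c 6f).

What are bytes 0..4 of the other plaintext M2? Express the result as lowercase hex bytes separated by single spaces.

78 e4 2f 4a 4b

First, c1 ⊕ c2 = (M1 ⊕ K) ⊕ (M2 ⊕ K) = M1 ⊕ M2, so the key drops out. Then M2 = (M1 ⊕ M2) ⊕ M1 over the first 5 bytes.
byte 0: (ef xor f3) xor 64 = 1c xor 64 = 78
byte 1: (f3 xor 72) xor 65 = 81 xor 65 = e4
byte 2: (71 xor 2e) xor 70 = 5f xor 70 = 2f
byte 3: (cc xor ea) xor 6c = 26 xor 6c = 4a
byte 4: (59 xor 7d) xor 6f = 24 xor 6f = 4b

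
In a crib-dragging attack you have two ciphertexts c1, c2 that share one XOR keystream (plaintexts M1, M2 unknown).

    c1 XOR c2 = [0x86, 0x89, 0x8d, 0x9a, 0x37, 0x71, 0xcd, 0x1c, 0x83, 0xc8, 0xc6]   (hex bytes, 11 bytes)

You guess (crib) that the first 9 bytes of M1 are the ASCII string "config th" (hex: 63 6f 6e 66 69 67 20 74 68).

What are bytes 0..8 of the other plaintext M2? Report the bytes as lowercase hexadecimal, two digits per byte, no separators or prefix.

Since c1 ⊕ c2 = M1 ⊕ M2, XORing with the guessed M1 bytes yields the corresponding M2 bytes: M2 = (c1 ⊕ c2) ⊕ M1.
byte 0: 134 ^  99 = 229
byte 1: 137 ^ 111 = 230
byte 2: 141 ^ 110 = 227
byte 3: 154 ^ 102 = 252
byte 4:  55 ^ 105 =  94
byte 5: 113 ^ 103 =  22
byte 6: 205 ^  32 = 237
byte 7:  28 ^ 116 = 104
byte 8: 131 ^ 104 = 235

e5e6e3fc5e16ed68eb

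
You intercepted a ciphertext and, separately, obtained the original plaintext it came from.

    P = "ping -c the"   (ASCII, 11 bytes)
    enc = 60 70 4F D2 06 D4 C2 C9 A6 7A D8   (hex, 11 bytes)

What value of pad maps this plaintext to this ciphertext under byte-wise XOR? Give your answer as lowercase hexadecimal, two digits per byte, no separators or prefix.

101921b526f9a1e9d212bd

Since enc = P ⊕ pad, XORing both sides with P gives pad = P ⊕ enc.
70 XOR 60 = 10
69 XOR 70 = 19
6e XOR 4f = 21
67 XOR d2 = b5
20 XOR 06 = 26
2d XOR d4 = f9
63 XOR c2 = a1
20 XOR c9 = e9
74 XOR a6 = d2
68 XOR 7a = 12
65 XOR d8 = bd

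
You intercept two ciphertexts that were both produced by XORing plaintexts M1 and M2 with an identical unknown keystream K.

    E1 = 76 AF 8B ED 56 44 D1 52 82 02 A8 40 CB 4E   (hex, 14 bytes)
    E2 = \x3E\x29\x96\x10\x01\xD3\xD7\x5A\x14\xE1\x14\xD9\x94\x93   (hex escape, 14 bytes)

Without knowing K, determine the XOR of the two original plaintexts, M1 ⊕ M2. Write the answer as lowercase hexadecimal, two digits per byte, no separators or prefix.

48861dfd5797060896e3bc995fdd

E1 ⊕ E2 = (M1 ⊕ K) ⊕ (M2 ⊕ K) = M1 ⊕ M2 — the shared key cancels under XOR.
01110110 ^ 00111110 = 01001000
10101111 ^ 00101001 = 10000110
10001011 ^ 10010110 = 00011101
11101101 ^ 00010000 = 11111101
01010110 ^ 00000001 = 01010111
01000100 ^ 11010011 = 10010111
11010001 ^ 11010111 = 00000110
01010010 ^ 01011010 = 00001000
10000010 ^ 00010100 = 10010110
00000010 ^ 11100001 = 11100011
10101000 ^ 00010100 = 10111100
01000000 ^ 11011001 = 10011001
11001011 ^ 10010100 = 01011111
01001110 ^ 10010011 = 11011101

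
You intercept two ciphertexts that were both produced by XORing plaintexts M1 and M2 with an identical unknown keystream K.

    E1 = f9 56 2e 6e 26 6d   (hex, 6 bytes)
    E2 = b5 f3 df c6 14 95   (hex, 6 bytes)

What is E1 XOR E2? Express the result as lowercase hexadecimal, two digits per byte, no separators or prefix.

E1 ⊕ E2 = (M1 ⊕ K) ⊕ (M2 ⊕ K) = M1 ⊕ M2 — the shared key cancels under XOR.
byte 0: f9 ^ b5 = 4c
byte 1: 56 ^ f3 = a5
byte 2: 2e ^ df = f1
byte 3: 6e ^ c6 = a8
byte 4: 26 ^ 14 = 32
byte 5: 6d ^ 95 = f8

4ca5f1a832f8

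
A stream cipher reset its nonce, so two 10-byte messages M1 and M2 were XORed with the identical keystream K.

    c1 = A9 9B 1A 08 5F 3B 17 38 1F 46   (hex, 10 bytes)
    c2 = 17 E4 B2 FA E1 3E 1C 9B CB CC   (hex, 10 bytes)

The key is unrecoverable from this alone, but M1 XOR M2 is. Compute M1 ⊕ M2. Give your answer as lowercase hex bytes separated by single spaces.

be 7f a8 f2 be 05 0b a3 d4 8a

c1 ⊕ c2 = (M1 ⊕ K) ⊕ (M2 ⊕ K) = M1 ⊕ M2 — the shared key cancels under XOR.
10101001 xor 00010111 = 10111110
10011011 xor 11100100 = 01111111
00011010 xor 10110010 = 10101000
00001000 xor 11111010 = 11110010
01011111 xor 11100001 = 10111110
00111011 xor 00111110 = 00000101
00010111 xor 00011100 = 00001011
00111000 xor 10011011 = 10100011
00011111 xor 11001011 = 11010100
01000110 xor 11001100 = 10001010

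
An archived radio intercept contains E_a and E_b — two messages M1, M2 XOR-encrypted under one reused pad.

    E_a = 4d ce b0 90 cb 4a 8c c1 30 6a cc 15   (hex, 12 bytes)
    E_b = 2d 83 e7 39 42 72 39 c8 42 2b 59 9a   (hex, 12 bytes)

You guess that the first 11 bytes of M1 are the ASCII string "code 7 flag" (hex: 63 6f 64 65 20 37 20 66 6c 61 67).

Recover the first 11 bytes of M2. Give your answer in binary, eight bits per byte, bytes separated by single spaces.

First, E_a ⊕ E_b = (M1 ⊕ K) ⊕ (M2 ⊕ K) = M1 ⊕ M2, so the key drops out. Then M2 = (M1 ⊕ M2) ⊕ M1 over the first 11 bytes.
byte 0: (4d ⊕ 2d) ⊕ 63 = 60 ⊕ 63 = 03
byte 1: (ce ⊕ 83) ⊕ 6f = 4d ⊕ 6f = 22
byte 2: (b0 ⊕ e7) ⊕ 64 = 57 ⊕ 64 = 33
byte 3: (90 ⊕ 39) ⊕ 65 = a9 ⊕ 65 = cc
byte 4: (cb ⊕ 42) ⊕ 20 = 89 ⊕ 20 = a9
byte 5: (4a ⊕ 72) ⊕ 37 = 38 ⊕ 37 = 0f
byte 6: (8c ⊕ 39) ⊕ 20 = b5 ⊕ 20 = 95
byte 7: (c1 ⊕ c8) ⊕ 66 = 09 ⊕ 66 = 6f
byte 8: (30 ⊕ 42) ⊕ 6c = 72 ⊕ 6c = 1e
byte 9: (6a ⊕ 2b) ⊕ 61 = 41 ⊕ 61 = 20
byte 10: (cc ⊕ 59) ⊕ 67 = 95 ⊕ 67 = f2

00000011 00100010 00110011 11001100 10101001 00001111 10010101 01101111 00011110 00100000 11110010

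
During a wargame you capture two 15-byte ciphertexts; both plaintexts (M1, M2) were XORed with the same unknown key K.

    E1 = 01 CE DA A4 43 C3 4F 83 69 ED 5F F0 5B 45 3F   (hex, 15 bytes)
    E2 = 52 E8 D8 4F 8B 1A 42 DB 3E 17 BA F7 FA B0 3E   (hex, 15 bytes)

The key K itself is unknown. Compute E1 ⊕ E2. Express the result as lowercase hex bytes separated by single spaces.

53 26 02 eb c8 d9 0d 58 57 fa e5 07 a1 f5 01

E1 ⊕ E2 = (M1 ⊕ K) ⊕ (M2 ⊕ K) = M1 ⊕ M2 — the shared key cancels under XOR.
byte 0: 01 xor 52 = 53
byte 1: ce xor e8 = 26
byte 2: da xor d8 = 02
byte 3: a4 xor 4f = eb
byte 4: 43 xor 8b = c8
byte 5: c3 xor 1a = d9
byte 6: 4f xor 42 = 0d
byte 7: 83 xor db = 58
byte 8: 69 xor 3e = 57
byte 9: ed xor 17 = fa
byte 10: 5f xor ba = e5
byte 11: f0 xor f7 = 07
byte 12: 5b xor fa = a1
byte 13: 45 xor b0 = f5
byte 14: 3f xor 3e = 01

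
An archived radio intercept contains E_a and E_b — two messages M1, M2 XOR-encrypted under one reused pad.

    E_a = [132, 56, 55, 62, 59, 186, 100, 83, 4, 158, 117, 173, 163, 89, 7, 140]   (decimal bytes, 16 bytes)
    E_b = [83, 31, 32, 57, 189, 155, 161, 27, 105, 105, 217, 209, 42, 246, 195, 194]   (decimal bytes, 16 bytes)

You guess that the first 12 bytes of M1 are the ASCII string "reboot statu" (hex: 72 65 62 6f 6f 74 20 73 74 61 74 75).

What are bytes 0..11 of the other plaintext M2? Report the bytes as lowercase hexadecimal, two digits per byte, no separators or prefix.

a5427568e955e53b1996d809

First, E_a ⊕ E_b = (M1 ⊕ K) ⊕ (M2 ⊕ K) = M1 ⊕ M2, so the key drops out. Then M2 = (M1 ⊕ M2) ⊕ M1 over the first 12 bytes.
byte 0: (84 XOR 53) XOR 72 = d7 XOR 72 = a5
byte 1: (38 XOR 1f) XOR 65 = 27 XOR 65 = 42
byte 2: (37 XOR 20) XOR 62 = 17 XOR 62 = 75
byte 3: (3e XOR 39) XOR 6f = 07 XOR 6f = 68
byte 4: (3b XOR bd) XOR 6f = 86 XOR 6f = e9
byte 5: (ba XOR 9b) XOR 74 = 21 XOR 74 = 55
byte 6: (64 XOR a1) XOR 20 = c5 XOR 20 = e5
byte 7: (53 XOR 1b) XOR 73 = 48 XOR 73 = 3b
byte 8: (04 XOR 69) XOR 74 = 6d XOR 74 = 19
byte 9: (9e XOR 69) XOR 61 = f7 XOR 61 = 96
byte 10: (75 XOR d9) XOR 74 = ac XOR 74 = d8
byte 11: (ad XOR d1) XOR 75 = 7c XOR 75 = 09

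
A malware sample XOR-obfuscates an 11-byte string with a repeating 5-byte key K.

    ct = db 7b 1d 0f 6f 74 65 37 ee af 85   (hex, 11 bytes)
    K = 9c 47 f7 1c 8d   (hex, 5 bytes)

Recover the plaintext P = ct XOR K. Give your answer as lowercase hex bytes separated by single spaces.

The 5-byte key repeats, so the effective keystream is 9c 47 f7 1c 8d 9c 47 f7 1c 8d 9c.
byte 0: db xor 9c = 47
byte 1: 7b xor 47 = 3c
byte 2: 1d xor f7 = ea
byte 3: 0f xor 1c = 13
byte 4: 6f xor 8d = e2
byte 5: 74 xor 9c = e8
byte 6: 65 xor 47 = 22
byte 7: 37 xor f7 = c0
byte 8: ee xor 1c = f2
byte 9: af xor 8d = 22
byte 10: 85 xor 9c = 19

47 3c ea 13 e2 e8 22 c0 f2 22 19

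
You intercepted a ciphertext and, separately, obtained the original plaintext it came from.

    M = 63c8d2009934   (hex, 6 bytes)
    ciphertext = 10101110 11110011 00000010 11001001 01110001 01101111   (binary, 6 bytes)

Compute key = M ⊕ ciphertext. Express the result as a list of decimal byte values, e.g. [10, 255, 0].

Since ciphertext = M ⊕ key, XORing both sides with M gives key = M ⊕ ciphertext.
63 XOR ae = cd
c8 XOR f3 = 3b
d2 XOR 02 = d0
00 XOR c9 = c9
99 XOR 71 = e8
34 XOR 6f = 5b

[205, 59, 208, 201, 232, 91]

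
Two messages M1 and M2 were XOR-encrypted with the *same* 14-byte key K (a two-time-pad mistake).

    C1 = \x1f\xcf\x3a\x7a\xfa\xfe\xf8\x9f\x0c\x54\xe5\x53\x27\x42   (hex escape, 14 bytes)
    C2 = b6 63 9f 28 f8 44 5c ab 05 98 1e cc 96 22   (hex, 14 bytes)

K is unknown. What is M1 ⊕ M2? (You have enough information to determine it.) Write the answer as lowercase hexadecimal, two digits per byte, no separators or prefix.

C1 ⊕ C2 = (M1 ⊕ K) ⊕ (M2 ⊕ K) = M1 ⊕ M2 — the shared key cancels under XOR.
1f ^ b6 = a9
cf ^ 63 = ac
3a ^ 9f = a5
7a ^ 28 = 52
fa ^ f8 = 02
fe ^ 44 = ba
f8 ^ 5c = a4
9f ^ ab = 34
0c ^ 05 = 09
54 ^ 98 = cc
e5 ^ 1e = fb
53 ^ cc = 9f
27 ^ 96 = b1
42 ^ 22 = 60

a9aca55202baa43409ccfb9fb160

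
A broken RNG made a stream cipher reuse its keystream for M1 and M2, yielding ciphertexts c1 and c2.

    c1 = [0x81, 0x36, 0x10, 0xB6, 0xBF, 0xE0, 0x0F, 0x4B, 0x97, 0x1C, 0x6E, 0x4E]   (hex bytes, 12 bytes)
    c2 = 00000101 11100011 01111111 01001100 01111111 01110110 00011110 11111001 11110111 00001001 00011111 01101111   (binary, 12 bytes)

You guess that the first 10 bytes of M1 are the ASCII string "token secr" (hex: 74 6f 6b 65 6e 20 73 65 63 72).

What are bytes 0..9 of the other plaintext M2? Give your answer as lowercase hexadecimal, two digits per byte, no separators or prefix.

First, c1 ⊕ c2 = (M1 ⊕ K) ⊕ (M2 ⊕ K) = M1 ⊕ M2, so the key drops out. Then M2 = (M1 ⊕ M2) ⊕ M1 over the first 10 bytes.
byte 0: (81 XOR 05) XOR 74 = 84 XOR 74 = f0
byte 1: (36 XOR e3) XOR 6f = d5 XOR 6f = ba
byte 2: (10 XOR 7f) XOR 6b = 6f XOR 6b = 04
byte 3: (b6 XOR 4c) XOR 65 = fa XOR 65 = 9f
byte 4: (bf XOR 7f) XOR 6e = c0 XOR 6e = ae
byte 5: (e0 XOR 76) XOR 20 = 96 XOR 20 = b6
byte 6: (0f XOR 1e) XOR 73 = 11 XOR 73 = 62
byte 7: (4b XOR f9) XOR 65 = b2 XOR 65 = d7
byte 8: (97 XOR f7) XOR 63 = 60 XOR 63 = 03
byte 9: (1c XOR 09) XOR 72 = 15 XOR 72 = 67

f0ba049faeb662d70367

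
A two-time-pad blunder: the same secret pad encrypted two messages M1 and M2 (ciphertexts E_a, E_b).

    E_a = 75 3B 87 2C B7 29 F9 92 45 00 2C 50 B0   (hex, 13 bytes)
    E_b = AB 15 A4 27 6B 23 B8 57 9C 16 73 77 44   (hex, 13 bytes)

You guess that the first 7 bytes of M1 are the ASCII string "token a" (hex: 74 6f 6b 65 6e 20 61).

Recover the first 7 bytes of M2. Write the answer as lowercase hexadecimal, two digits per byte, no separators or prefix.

First, E_a ⊕ E_b = (M1 ⊕ K) ⊕ (M2 ⊕ K) = M1 ⊕ M2, so the key drops out. Then M2 = (M1 ⊕ M2) ⊕ M1 over the first 7 bytes.
byte 0: (75 ^ ab) ^ 74 = de ^ 74 = aa
byte 1: (3b ^ 15) ^ 6f = 2e ^ 6f = 41
byte 2: (87 ^ a4) ^ 6b = 23 ^ 6b = 48
byte 3: (2c ^ 27) ^ 65 = 0b ^ 65 = 6e
byte 4: (b7 ^ 6b) ^ 6e = dc ^ 6e = b2
byte 5: (29 ^ 23) ^ 20 = 0a ^ 20 = 2a
byte 6: (f9 ^ b8) ^ 61 = 41 ^ 61 = 20

aa41486eb22a20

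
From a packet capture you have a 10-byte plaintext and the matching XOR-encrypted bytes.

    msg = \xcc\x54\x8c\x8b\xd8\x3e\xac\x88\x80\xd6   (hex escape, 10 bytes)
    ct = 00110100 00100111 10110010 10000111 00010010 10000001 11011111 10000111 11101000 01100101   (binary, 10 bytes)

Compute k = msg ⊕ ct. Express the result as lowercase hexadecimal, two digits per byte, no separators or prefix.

Since ct = msg ⊕ k, XORing both sides with msg gives k = msg ⊕ ct.
204 ⊕  52 = 248
 84 ⊕  39 = 115
140 ⊕ 178 =  62
139 ⊕ 135 =  12
216 ⊕  18 = 202
 62 ⊕ 129 = 191
172 ⊕ 223 = 115
136 ⊕ 135 =  15
128 ⊕ 232 = 104
214 ⊕ 101 = 179

f8733e0ccabf730f68b3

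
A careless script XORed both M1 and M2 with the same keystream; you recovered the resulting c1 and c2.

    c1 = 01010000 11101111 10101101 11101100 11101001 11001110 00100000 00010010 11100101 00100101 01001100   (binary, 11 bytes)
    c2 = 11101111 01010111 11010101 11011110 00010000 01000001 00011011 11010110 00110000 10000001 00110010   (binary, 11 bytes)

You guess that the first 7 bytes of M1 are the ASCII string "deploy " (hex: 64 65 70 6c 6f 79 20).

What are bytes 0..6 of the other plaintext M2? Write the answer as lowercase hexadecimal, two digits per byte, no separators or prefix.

First, c1 ⊕ c2 = (M1 ⊕ K) ⊕ (M2 ⊕ K) = M1 ⊕ M2, so the key drops out. Then M2 = (M1 ⊕ M2) ⊕ M1 over the first 7 bytes.
byte 0: (50 ⊕ ef) ⊕ 64 = bf ⊕ 64 = db
byte 1: (ef ⊕ 57) ⊕ 65 = b8 ⊕ 65 = dd
byte 2: (ad ⊕ d5) ⊕ 70 = 78 ⊕ 70 = 08
byte 3: (ec ⊕ de) ⊕ 6c = 32 ⊕ 6c = 5e
byte 4: (e9 ⊕ 10) ⊕ 6f = f9 ⊕ 6f = 96
byte 5: (ce ⊕ 41) ⊕ 79 = 8f ⊕ 79 = f6
byte 6: (20 ⊕ 1b) ⊕ 20 = 3b ⊕ 20 = 1b

dbdd085e96f61b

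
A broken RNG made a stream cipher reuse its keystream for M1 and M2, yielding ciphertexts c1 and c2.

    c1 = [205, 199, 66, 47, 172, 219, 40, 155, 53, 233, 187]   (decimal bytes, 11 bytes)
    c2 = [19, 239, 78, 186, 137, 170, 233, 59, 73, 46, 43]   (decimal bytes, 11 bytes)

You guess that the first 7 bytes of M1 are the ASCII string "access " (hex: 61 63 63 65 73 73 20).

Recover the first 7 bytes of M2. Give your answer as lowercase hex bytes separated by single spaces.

First, c1 ⊕ c2 = (M1 ⊕ K) ⊕ (M2 ⊕ K) = M1 ⊕ M2, so the key drops out. Then M2 = (M1 ⊕ M2) ⊕ M1 over the first 7 bytes.
byte 0: (cd xor 13) xor 61 = de xor 61 = bf
byte 1: (c7 xor ef) xor 63 = 28 xor 63 = 4b
byte 2: (42 xor 4e) xor 63 = 0c xor 63 = 6f
byte 3: (2f xor ba) xor 65 = 95 xor 65 = f0
byte 4: (ac xor 89) xor 73 = 25 xor 73 = 56
byte 5: (db xor aa) xor 73 = 71 xor 73 = 02
byte 6: (28 xor e9) xor 20 = c1 xor 20 = e1

bf 4b 6f f0 56 02 e1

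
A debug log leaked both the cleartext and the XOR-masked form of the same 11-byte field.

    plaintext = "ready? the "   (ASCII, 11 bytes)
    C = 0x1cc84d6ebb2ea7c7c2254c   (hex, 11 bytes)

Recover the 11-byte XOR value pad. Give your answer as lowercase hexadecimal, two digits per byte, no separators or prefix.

6ead2c0ac21187b3aa406c

Since C = plaintext ⊕ pad, XORing both sides with plaintext gives pad = plaintext ⊕ C.
byte 0: 01110010 XOR 00011100 = 01101110
byte 1: 01100101 XOR 11001000 = 10101101
byte 2: 01100001 XOR 01001101 = 00101100
byte 3: 01100100 XOR 01101110 = 00001010
byte 4: 01111001 XOR 10111011 = 11000010
byte 5: 00111111 XOR 00101110 = 00010001
byte 6: 00100000 XOR 10100111 = 10000111
byte 7: 01110100 XOR 11000111 = 10110011
byte 8: 01101000 XOR 11000010 = 10101010
byte 9: 01100101 XOR 00100101 = 01000000
byte 10: 00100000 XOR 01001100 = 01101100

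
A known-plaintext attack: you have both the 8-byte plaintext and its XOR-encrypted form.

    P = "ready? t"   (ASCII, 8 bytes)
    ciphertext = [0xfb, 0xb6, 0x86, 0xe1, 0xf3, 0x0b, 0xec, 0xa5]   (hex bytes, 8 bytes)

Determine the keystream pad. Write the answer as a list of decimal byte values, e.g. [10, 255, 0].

Since ciphertext = P ⊕ pad, XORing both sides with P gives pad = P ⊕ ciphertext.
114 XOR 251 = 137
101 XOR 182 = 211
 97 XOR 134 = 231
100 XOR 225 = 133
121 XOR 243 = 138
 63 XOR  11 =  52
 32 XOR 236 = 204
116 XOR 165 = 209

[137, 211, 231, 133, 138, 52, 204, 209]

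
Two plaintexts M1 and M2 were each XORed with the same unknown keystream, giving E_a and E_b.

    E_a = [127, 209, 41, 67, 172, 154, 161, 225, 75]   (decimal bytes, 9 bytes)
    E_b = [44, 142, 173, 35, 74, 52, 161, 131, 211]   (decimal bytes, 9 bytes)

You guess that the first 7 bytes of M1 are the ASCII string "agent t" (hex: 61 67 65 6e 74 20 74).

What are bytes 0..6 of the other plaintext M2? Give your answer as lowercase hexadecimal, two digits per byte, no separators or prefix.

First, E_a ⊕ E_b = (M1 ⊕ K) ⊕ (M2 ⊕ K) = M1 ⊕ M2, so the key drops out. Then M2 = (M1 ⊕ M2) ⊕ M1 over the first 7 bytes.
byte 0: (7f ^ 2c) ^ 61 = 53 ^ 61 = 32
byte 1: (d1 ^ 8e) ^ 67 = 5f ^ 67 = 38
byte 2: (29 ^ ad) ^ 65 = 84 ^ 65 = e1
byte 3: (43 ^ 23) ^ 6e = 60 ^ 6e = 0e
byte 4: (ac ^ 4a) ^ 74 = e6 ^ 74 = 92
byte 5: (9a ^ 34) ^ 20 = ae ^ 20 = 8e
byte 6: (a1 ^ a1) ^ 74 = 00 ^ 74 = 74

3238e10e928e74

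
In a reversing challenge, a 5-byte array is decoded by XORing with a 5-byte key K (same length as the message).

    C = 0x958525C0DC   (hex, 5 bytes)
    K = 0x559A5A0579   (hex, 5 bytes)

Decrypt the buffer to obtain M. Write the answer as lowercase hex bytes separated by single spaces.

byte 0: 95 ⊕ 55 = c0
byte 1: 85 ⊕ 9a = 1f
byte 2: 25 ⊕ 5a = 7f
byte 3: c0 ⊕ 05 = c5
byte 4: dc ⊕ 79 = a5

c0 1f 7f c5 a5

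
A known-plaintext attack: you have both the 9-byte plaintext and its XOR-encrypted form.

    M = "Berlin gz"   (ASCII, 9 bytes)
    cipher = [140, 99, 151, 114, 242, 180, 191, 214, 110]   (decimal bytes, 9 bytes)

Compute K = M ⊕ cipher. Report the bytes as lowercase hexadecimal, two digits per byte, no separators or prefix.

Since cipher = M ⊕ K, XORing both sides with M gives K = M ⊕ cipher.
42 ⊕ 8c = ce
65 ⊕ 63 = 06
72 ⊕ 97 = e5
6c ⊕ 72 = 1e
69 ⊕ f2 = 9b
6e ⊕ b4 = da
20 ⊕ bf = 9f
67 ⊕ d6 = b1
7a ⊕ 6e = 14

ce06e51e9bda9fb114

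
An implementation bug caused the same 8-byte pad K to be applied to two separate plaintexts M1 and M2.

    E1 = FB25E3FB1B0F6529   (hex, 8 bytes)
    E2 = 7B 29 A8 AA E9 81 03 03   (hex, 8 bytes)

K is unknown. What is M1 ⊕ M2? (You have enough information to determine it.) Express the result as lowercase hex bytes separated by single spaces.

E1 ⊕ E2 = (M1 ⊕ K) ⊕ (M2 ⊕ K) = M1 ⊕ M2 — the shared key cancels under XOR.
11111011 ^ 01111011 = 10000000
00100101 ^ 00101001 = 00001100
11100011 ^ 10101000 = 01001011
11111011 ^ 10101010 = 01010001
00011011 ^ 11101001 = 11110010
00001111 ^ 10000001 = 10001110
01100101 ^ 00000011 = 01100110
00101001 ^ 00000011 = 00101010

80 0c 4b 51 f2 8e 66 2a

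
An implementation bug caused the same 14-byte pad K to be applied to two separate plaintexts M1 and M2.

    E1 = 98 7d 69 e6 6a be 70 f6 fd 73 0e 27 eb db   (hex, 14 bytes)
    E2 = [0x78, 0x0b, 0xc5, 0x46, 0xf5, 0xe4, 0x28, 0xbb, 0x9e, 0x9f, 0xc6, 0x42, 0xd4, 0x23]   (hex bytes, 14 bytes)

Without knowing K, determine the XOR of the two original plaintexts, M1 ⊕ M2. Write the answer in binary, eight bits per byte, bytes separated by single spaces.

E1 ⊕ E2 = (M1 ⊕ K) ⊕ (M2 ⊕ K) = M1 ⊕ M2 — the shared key cancels under XOR.
byte 0: 10011000 ⊕ 01111000 = 11100000
byte 1: 01111101 ⊕ 00001011 = 01110110
byte 2: 01101001 ⊕ 11000101 = 10101100
byte 3: 11100110 ⊕ 01000110 = 10100000
byte 4: 01101010 ⊕ 11110101 = 10011111
byte 5: 10111110 ⊕ 11100100 = 01011010
byte 6: 01110000 ⊕ 00101000 = 01011000
byte 7: 11110110 ⊕ 10111011 = 01001101
byte 8: 11111101 ⊕ 10011110 = 01100011
byte 9: 01110011 ⊕ 10011111 = 11101100
byte 10: 00001110 ⊕ 11000110 = 11001000
byte 11: 00100111 ⊕ 01000010 = 01100101
byte 12: 11101011 ⊕ 11010100 = 00111111
byte 13: 11011011 ⊕ 00100011 = 11111000

11100000 01110110 10101100 10100000 10011111 01011010 01011000 01001101 01100011 11101100 11001000 01100101 00111111 11111000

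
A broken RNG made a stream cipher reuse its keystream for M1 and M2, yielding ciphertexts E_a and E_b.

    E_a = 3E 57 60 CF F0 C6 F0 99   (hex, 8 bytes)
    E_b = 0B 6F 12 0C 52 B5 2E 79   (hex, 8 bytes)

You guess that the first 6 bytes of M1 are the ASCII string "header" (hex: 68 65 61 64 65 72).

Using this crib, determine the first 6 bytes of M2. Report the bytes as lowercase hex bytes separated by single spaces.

5d 5d 13 a7 c7 01

First, E_a ⊕ E_b = (M1 ⊕ K) ⊕ (M2 ⊕ K) = M1 ⊕ M2, so the key drops out. Then M2 = (M1 ⊕ M2) ⊕ M1 over the first 6 bytes.
byte 0: (3e XOR 0b) XOR 68 = 35 XOR 68 = 5d
byte 1: (57 XOR 6f) XOR 65 = 38 XOR 65 = 5d
byte 2: (60 XOR 12) XOR 61 = 72 XOR 61 = 13
byte 3: (cf XOR 0c) XOR 64 = c3 XOR 64 = a7
byte 4: (f0 XOR 52) XOR 65 = a2 XOR 65 = c7
byte 5: (c6 XOR b5) XOR 72 = 73 XOR 72 = 01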